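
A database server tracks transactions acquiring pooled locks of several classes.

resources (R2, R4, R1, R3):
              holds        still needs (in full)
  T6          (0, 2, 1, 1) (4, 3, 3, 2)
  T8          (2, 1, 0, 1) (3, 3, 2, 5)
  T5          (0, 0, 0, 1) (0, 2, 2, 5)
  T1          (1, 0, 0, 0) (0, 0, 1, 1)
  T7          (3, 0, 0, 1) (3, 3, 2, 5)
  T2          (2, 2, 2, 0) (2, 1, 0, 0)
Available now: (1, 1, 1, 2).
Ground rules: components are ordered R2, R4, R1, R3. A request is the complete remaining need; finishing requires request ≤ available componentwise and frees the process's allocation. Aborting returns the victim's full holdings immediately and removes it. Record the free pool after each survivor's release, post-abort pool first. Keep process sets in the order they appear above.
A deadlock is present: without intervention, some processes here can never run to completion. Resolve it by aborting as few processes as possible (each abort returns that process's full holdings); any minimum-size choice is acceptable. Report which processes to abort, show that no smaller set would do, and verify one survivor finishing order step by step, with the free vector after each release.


Minimum abort set: T8 and T7.
Key observation: before aborting T8 and T7, T5 was permanently blocked — no order could ever run it; afterwards it completes at step 4.
Minimality, checking each single-abort alternative: T6 alone leaves T8 blocked (short on R3); T8 alone leaves T5 blocked (short on R3); T5 alone leaves T8 blocked (short on R3); T1 alone leaves T8 blocked (short on R3); T7 alone leaves T8 blocked (short on R3); T2 alone leaves T8 blocked (short on R3).
One survivor order: T2, T1, T6, T5. Check, step by step (post-abort pool first):
  pool = (6, 2, 1, 4)
  T2 needs (2, 1, 0, 0) <= (6, 2, 1, 4) -> finishes; pool += (2, 2, 2, 0) = (8, 4, 3, 4)
  T1 needs (0, 0, 1, 1) <= (8, 4, 3, 4) -> finishes; pool += (1, 0, 0, 0) = (9, 4, 3, 4)
  T6 needs (4, 3, 3, 2) <= (9, 4, 3, 4) -> finishes; pool += (0, 2, 1, 1) = (9, 6, 4, 5)
  T5 needs (0, 2, 2, 5) <= (9, 6, 4, 5) -> finishes; pool += (0, 0, 0, 1) = (9, 6, 4, 6)


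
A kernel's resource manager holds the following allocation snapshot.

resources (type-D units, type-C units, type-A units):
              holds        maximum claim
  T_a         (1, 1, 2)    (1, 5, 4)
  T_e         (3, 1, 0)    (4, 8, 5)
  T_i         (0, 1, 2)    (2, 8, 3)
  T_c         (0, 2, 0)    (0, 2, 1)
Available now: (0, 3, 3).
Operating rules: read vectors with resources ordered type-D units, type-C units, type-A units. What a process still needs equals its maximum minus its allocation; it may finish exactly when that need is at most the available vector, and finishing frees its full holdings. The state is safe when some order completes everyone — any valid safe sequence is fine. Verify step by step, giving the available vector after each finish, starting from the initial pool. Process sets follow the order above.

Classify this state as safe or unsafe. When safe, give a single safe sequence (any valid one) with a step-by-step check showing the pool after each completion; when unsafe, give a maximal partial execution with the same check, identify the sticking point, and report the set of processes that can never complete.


UNSAFE.
Key observation: the pool after T_c, T_a is (1, 6, 5); every surviving request exceeds it in type-C units, so progress ends there.
Going as far as possible: T_c, T_a; after that, nothing fits. Step-by-step check:
  pool = (0, 3, 3)
  run T_c (needs (0, 0, 1), free (0, 3, 3)); after release of (0, 2, 0) the pool is (0, 5, 3)
  run T_a (needs (0, 4, 2), free (0, 5, 3)); after release of (1, 1, 2) the pool is (1, 6, 5)
  blocked: T_e wants (1, 7, 5), pool (1, 6, 5) — not enough type-C units
  blocked: T_i wants (2, 7, 1), pool (1, 6, 5) — not enough type-D units and type-C units
Never able to finish: T_e and T_i.


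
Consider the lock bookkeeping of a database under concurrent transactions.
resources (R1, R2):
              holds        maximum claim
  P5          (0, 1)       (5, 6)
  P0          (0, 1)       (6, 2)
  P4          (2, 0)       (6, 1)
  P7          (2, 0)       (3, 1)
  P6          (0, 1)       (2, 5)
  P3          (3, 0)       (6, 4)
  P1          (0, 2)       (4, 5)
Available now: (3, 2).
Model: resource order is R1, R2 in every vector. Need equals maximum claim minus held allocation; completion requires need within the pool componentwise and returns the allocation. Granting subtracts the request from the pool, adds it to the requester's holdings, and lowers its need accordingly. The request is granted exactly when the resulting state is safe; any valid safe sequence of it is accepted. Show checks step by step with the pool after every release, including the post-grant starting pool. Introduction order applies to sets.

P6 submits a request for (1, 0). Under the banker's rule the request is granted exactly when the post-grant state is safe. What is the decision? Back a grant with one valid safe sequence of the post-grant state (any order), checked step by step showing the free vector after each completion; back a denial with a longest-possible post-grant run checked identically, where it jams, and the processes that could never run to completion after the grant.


GRANT. The post-grant state is safe; one safe sequence: P7, P4, P0, P1, P5, P3, P6.
Key observation: (2, 2) free after granting still covers P7 first, and each release covers the next.
Verifying the post-grant state step by step:
  pool = (2, 2)
  run P7 (needs (1, 1), free (2, 2)); after release of (2, 0) the pool is (4, 2)
  run P4 (needs (4, 1), free (4, 2)); after release of (2, 0) the pool is (6, 2)
  run P0 (needs (6, 1), free (6, 2)); after release of (0, 1) the pool is (6, 3)
  run P1 (needs (4, 3), free (6, 3)); after release of (0, 2) the pool is (6, 5)
  run P5 (needs (5, 5), free (6, 5)); after release of (0, 1) the pool is (6, 6)
  run P3 (needs (3, 4), free (6, 6)); after release of (3, 0) the pool is (9, 6)
  run P6 (needs (1, 4), free (9, 6)); after release of (1, 1) the pool is (10, 7)


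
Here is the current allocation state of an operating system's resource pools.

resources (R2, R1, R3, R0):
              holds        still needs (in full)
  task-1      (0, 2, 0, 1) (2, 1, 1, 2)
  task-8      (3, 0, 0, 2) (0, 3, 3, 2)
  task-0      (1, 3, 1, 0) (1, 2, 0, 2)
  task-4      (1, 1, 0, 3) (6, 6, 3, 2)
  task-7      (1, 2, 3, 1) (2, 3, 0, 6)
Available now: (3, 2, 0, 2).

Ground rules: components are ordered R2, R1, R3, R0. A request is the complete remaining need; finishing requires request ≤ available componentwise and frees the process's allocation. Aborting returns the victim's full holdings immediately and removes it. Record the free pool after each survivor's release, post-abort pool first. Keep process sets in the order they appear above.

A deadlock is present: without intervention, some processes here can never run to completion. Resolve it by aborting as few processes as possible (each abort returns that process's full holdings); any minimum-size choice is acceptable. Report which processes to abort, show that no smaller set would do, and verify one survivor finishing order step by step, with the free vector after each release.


The answer: abort task-4.
Key observation: the deadlocked task-7 becomes finishable only because task-4 released (1, 1, 0, 3); it completes at step 3 below.
No smaller set exists: with zero aborts the deadlock remains.
Survivors finish in the order: task-0, task-1, task-7, task-8. Check, step by step (pool after the aborts first):
  pool = (4, 3, 0, 5)
  task-0 needs (1, 2, 0, 2) <= (4, 3, 0, 5) -> finishes; pool += (1, 3, 1, 0) = (5, 6, 1, 5)
  task-1 needs (2, 1, 1, 2) <= (5, 6, 1, 5) -> finishes; pool += (0, 2, 0, 1) = (5, 8, 1, 6)
  task-7 needs (2, 3, 0, 6) <= (5, 8, 1, 6) -> finishes; pool += (1, 2, 3, 1) = (6, 10, 4, 7)
  task-8 needs (0, 3, 3, 2) <= (6, 10, 4, 7) -> finishes; pool += (3, 0, 0, 2) = (9, 10, 4, 9)


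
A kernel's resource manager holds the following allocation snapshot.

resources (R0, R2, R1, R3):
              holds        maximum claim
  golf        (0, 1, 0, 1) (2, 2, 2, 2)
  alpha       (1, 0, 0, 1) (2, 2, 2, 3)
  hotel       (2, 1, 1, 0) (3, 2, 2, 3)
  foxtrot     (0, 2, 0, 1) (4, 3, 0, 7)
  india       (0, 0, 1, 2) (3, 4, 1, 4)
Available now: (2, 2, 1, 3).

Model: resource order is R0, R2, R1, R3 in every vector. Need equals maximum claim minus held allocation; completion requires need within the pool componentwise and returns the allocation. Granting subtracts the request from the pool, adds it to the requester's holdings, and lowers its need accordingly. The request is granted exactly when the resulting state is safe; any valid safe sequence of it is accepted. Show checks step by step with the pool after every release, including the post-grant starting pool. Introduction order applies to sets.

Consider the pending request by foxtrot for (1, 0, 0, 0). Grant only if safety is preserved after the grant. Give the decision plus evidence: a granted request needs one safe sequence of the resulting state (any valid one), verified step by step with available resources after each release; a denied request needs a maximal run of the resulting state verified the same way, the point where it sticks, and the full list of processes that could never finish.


GRANT — the state after the grant stays safe, e.g. via hotel, alpha, golf, india, foxtrot.
Key observation: with (1, 2, 1, 3) left after the transfer, hotel can run at once — the state stays safe.
Check on the post-grant state, step by step:
  pool = (1, 2, 1, 3)
  run hotel (needs (1, 1, 1, 3), free (1, 2, 1, 3)); after release of (2, 1, 1, 0) the pool is (3, 3, 2, 3)
  run alpha (needs (1, 2, 2, 2), free (3, 3, 2, 3)); after release of (1, 0, 0, 1) the pool is (4, 3, 2, 4)
  run golf (needs (2, 1, 2, 1), free (4, 3, 2, 4)); after release of (0, 1, 0, 1) the pool is (4, 4, 2, 5)
  run india (needs (3, 4, 0, 2), free (4, 4, 2, 5)); after release of (0, 0, 1, 2) the pool is (4, 4, 3, 7)
  run foxtrot (needs (3, 1, 0, 6), free (4, 4, 3, 7)); after release of (1, 2, 0, 1) the pool is (5, 6, 3, 8)


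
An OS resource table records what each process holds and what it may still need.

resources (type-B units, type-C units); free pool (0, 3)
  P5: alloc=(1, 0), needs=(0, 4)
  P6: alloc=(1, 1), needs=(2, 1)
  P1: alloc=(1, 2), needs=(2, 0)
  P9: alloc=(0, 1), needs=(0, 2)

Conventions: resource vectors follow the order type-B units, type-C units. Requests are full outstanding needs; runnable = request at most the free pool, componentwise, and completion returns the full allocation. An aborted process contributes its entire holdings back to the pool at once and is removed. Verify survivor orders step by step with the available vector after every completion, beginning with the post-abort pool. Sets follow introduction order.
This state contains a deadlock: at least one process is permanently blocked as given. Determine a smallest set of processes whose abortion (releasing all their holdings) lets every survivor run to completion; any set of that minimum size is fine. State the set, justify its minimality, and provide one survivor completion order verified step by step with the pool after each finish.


Minimum abort set: P6.
Key observation: P1 could never have finished before the abort; with (1, 1) returned by P6, it fits at step 2.
No smaller set exists: with zero aborts the deadlock remains.
One survivor order: P5, P1, P9. Walking it through (post-abort pool first):
  pool = (1, 4)
  run P5 (needs (0, 4), free (1, 4)); after release of (1, 0) the pool is (2, 4)
  run P1 (needs (2, 0), free (2, 4)); after release of (1, 2) the pool is (3, 6)
  run P9 (needs (0, 2), free (3, 6)); after release of (0, 1) the pool is (3, 7)


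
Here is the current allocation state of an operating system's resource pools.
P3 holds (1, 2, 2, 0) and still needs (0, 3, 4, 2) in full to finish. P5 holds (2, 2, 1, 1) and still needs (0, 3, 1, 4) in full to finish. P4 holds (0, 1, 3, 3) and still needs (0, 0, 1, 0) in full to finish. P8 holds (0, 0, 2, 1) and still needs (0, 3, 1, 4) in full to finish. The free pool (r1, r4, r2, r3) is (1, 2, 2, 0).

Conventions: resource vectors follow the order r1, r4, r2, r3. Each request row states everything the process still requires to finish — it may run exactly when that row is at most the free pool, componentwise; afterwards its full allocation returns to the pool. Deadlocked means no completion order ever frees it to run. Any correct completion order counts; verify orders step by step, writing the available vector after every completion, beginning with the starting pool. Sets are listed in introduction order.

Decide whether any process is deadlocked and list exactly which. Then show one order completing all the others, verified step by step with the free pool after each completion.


Deadlocked: P5 and P8.
Key observation: the pool after P4, P3 is (2, 5, 7, 3); every surviving request exceeds it in r3, so progress ends there.
One completion order for the rest: P4, P3. Verifying each step:
  pool = (1, 2, 2, 0)
  P4 needs (0, 0, 1, 0) <= (1, 2, 2, 0) -> finishes; pool += (0, 1, 3, 3) = (1, 3, 5, 3)
  P3 needs (0, 3, 4, 2) <= (1, 3, 5, 3) -> finishes; pool += (1, 2, 2, 0) = (2, 5, 7, 3)
The blocked processes can never fit:
  blocked: P5 wants (0, 3, 1, 4), pool (2, 5, 7, 3) — not enough r3
  blocked: P8 wants (0, 3, 1, 4), pool (2, 5, 7, 3) — not enough r3


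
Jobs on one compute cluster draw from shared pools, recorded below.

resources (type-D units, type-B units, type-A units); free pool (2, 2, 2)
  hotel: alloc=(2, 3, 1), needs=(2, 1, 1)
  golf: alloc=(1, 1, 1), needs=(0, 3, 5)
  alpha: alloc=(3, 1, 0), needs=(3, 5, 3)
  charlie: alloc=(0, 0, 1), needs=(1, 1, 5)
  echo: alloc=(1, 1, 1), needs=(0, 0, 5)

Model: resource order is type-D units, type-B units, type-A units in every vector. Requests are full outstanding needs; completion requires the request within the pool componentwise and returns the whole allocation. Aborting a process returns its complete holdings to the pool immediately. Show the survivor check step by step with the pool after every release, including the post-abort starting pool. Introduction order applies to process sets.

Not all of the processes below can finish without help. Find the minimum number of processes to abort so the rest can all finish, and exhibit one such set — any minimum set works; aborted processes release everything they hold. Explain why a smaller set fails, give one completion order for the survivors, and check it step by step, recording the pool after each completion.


The answer: abort golf and charlie.
Key observation: echo was stuck for good until golf and charlie gave back (1, 1, 2); in the order shown it finishes at step 3.
Minimality, checking each single-abort alternative: hotel alone leaves golf blocked (short on type-A units); golf alone leaves charlie blocked (short on type-A units); alpha alone leaves golf blocked (short on type-A units); charlie alone leaves golf blocked (short on type-A units); echo alone leaves golf blocked (short on type-A units).
Survivors finish in the order: hotel, alpha, echo. Verifying each step (pool after the aborts first):
  pool = (3, 3, 4)
  hotel needs (2, 1, 1) <= (3, 3, 4) -> finishes; pool += (2, 3, 1) = (5, 6, 5)
  alpha needs (3, 5, 3) <= (5, 6, 5) -> finishes; pool += (3, 1, 0) = (8, 7, 5)
  echo needs (0, 0, 5) <= (8, 7, 5) -> finishes; pool += (1, 1, 1) = (9, 8, 6)


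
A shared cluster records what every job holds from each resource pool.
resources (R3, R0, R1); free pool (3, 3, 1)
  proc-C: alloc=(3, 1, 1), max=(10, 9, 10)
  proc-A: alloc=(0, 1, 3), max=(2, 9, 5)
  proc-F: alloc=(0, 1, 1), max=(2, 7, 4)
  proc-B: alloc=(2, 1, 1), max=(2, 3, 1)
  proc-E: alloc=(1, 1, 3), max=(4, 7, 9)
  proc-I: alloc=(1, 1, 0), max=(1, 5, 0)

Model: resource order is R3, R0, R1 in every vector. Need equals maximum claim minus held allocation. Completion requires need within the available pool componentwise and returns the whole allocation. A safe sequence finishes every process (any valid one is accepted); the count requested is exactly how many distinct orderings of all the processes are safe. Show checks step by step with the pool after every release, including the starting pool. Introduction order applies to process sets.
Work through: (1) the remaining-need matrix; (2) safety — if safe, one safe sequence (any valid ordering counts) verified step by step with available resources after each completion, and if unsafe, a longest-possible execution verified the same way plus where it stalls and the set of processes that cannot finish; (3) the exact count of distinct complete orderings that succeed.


(1) Need matrix, components ordered R3, R0, R1:
  proc-C: (7, 8, 9)
  proc-A: (2, 8, 2)
  proc-F: (2, 6, 3)
  proc-B: (0, 2, 0)
  proc-E: (3, 6, 6)
  proc-I: (0, 4, 0)
(2) UNSAFE.
Key observation: R0 is the bottleneck — with proc-B, proc-I done the pool holds (6, 5, 2), short of every remaining need.
A maximal execution: proc-B, proc-I — then nothing else fits. Check, step by step:
  pool = (3, 3, 1)
  run proc-B (needs (0, 2, 0), free (3, 3, 1)); after release of (2, 1, 1) the pool is (5, 4, 2)
  run proc-I (needs (0, 4, 0), free (5, 4, 2)); after release of (1, 1, 0) the pool is (6, 5, 2)
  proc-C still needs (7, 8, 9) but only (6, 5, 2) is free — short on R3, R0 and R1
  proc-A still needs (2, 8, 2) but only (6, 5, 2) is free — short on R0
  proc-F still needs (2, 6, 3) but only (6, 5, 2) is free — short on R0 and R1
  proc-E still needs (3, 6, 6) but only (6, 5, 2) is free — short on R0 and R1
Never able to finish: proc-C, proc-A, proc-F and proc-E.
(3) The exact count: 0 of the possible complete orderings are safe sequences.


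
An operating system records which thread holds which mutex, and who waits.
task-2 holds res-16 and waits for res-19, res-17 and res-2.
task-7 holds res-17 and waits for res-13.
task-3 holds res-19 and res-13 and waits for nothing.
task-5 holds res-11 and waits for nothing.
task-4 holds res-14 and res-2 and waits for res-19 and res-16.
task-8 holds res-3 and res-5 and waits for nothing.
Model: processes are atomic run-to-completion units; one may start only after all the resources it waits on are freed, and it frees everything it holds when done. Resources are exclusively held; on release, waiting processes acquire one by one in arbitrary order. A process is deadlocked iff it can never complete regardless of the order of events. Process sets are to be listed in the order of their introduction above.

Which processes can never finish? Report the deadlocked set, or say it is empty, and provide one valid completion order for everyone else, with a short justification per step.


The deadlocked set is task-2 and task-4.
Key observation: nobody on the ring task-2 -> task-4 -> task-2 can start until another member finishes, which never happens; no other process is dragged down with it.
A valid finishing order for the others: task-8, task-5, task-3, task-7.
Verifying each step:
  task-8 waits on nothing -> runs at once and releases res-3 and res-5
  task-5 waits on nothing -> runs at once and releases res-11
  task-3 waits on nothing -> runs at once and releases res-19 and res-13
  task-7: everything it awaited (res-13) is free; runs, freeing res-17


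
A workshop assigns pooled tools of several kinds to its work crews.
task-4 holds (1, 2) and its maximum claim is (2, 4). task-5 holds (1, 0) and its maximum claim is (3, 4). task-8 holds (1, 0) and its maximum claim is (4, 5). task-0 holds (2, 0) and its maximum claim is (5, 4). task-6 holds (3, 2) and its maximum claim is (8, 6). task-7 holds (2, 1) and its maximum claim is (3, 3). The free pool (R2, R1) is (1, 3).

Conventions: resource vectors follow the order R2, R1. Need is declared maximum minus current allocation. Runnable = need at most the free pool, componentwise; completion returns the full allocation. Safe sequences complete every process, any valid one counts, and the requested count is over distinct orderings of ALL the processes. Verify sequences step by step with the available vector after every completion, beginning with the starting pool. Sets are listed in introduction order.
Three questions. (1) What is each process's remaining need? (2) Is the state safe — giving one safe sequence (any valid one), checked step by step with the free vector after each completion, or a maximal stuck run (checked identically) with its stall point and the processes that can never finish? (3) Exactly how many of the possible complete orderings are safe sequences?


(1) Remaining need (order R2, R1):
  task-4: (1, 2)
  task-5: (2, 4)
  task-8: (3, 5)
  task-0: (3, 4)
  task-6: (5, 4)
  task-7: (1, 2)
(2) SAFE, for example via the order task-7, task-4, task-0, task-6, task-5, task-8.
Key observation: task-7 is the earliest step where a requested resource binds exactly: need (1, 2), pool (1, 3) at its turn.
Walking it through:
  pool = (1, 3)
  run task-7 (needs (1, 2), free (1, 3)); after release of (2, 1) the pool is (3, 4)
  run task-4 (needs (1, 2), free (3, 4)); after release of (1, 2) the pool is (4, 6)
  run task-0 (needs (3, 4), free (4, 6)); after release of (2, 0) the pool is (6, 6)
  run task-6 (needs (5, 4), free (6, 6)); after release of (3, 2) the pool is (9, 8)
  run task-5 (needs (2, 4), free (9, 8)); after release of (1, 0) the pool is (10, 8)
  run task-8 (needs (3, 5), free (10, 8)); after release of (1, 0) the pool is (11, 8)
(3) Exactly 78 of the possible complete orderings are safe sequences.


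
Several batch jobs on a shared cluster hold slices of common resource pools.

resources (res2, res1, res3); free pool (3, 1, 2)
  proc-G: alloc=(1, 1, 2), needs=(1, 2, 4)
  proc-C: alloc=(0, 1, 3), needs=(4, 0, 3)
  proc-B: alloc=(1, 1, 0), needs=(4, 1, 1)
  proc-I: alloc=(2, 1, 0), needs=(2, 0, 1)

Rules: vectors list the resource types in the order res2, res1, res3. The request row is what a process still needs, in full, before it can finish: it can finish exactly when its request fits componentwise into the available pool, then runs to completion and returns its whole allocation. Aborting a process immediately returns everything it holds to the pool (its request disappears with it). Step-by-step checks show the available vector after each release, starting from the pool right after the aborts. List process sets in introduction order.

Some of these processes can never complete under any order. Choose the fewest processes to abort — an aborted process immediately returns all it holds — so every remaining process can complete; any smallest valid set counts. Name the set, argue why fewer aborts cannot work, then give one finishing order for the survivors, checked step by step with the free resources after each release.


Minimum abort set: proc-G.
Key observation: before aborting proc-G, proc-C was permanently blocked — no order could ever run it; afterwards it completes at step 3.
No smaller set exists: with zero aborts the deadlock remains.
One survivor order: proc-I, proc-B, proc-C. Step-by-step check (post-abort pool first):
  pool = (4, 2, 4)
  run proc-I (needs (2, 0, 1), free (4, 2, 4)); after release of (2, 1, 0) the pool is (6, 3, 4)
  run proc-B (needs (4, 1, 1), free (6, 3, 4)); after release of (1, 1, 0) the pool is (7, 4, 4)
  run proc-C (needs (4, 0, 3), free (7, 4, 4)); after release of (0, 1, 3) the pool is (7, 5, 7)


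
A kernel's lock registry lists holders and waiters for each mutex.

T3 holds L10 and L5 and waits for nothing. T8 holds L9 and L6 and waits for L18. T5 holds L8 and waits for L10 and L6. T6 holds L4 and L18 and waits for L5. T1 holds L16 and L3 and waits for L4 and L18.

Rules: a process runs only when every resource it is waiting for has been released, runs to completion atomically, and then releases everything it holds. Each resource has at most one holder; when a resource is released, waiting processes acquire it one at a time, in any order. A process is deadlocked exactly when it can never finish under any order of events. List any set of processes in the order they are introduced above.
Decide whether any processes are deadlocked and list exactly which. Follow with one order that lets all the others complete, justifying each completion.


No process is deadlocked.
Key observation: every chain of waits terminates; starting from the processes that wait on nothing, all the rest unlock in turn.
One completion order for the rest: T3, T6, T8, T1, T5.
Walking it through:
  run T3 (it waits on nothing); releases L10 and L5
  run T6 (all its waits — L5 — are resolved); releases L4 and L18
  run T8 (all its waits — L18 — are resolved); releases L9 and L6
  run T1 (all its waits — L4 and L18 — are resolved); releases L16 and L3
  run T5 (all its waits — L10 and L6 — are resolved); releases L8


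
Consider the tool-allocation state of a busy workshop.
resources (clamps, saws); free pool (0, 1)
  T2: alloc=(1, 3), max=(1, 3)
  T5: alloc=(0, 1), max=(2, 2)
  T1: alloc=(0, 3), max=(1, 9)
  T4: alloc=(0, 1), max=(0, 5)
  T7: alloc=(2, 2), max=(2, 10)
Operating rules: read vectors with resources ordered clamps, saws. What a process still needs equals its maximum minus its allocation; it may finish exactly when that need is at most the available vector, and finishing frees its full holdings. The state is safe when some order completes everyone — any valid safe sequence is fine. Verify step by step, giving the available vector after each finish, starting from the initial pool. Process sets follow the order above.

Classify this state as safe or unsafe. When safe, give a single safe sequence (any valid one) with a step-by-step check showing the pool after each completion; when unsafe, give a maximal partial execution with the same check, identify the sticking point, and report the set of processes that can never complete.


The state is UNSAFE.
Key observation: after T2, T4 the pool peaks at (1, 5), and each blocked process is short somewhere: T5 on clamps; T1 on saws; T7 on saws.
Going as far as possible: T2, T4; after that, nothing fits. Verifying each step:
  pool = (0, 1)
  T2: need (0, 0) fits (0, 1); releases (1, 3), pool now (1, 4)
  T4: need (0, 4) fits (1, 4); releases (0, 1), pool now (1, 5)
  T5 still needs (2, 1) but only (1, 5) is free — short on clamps
  T1 still needs (1, 6) but only (1, 5) is free — short on saws
  T7 still needs (0, 8) but only (1, 5) is free — short on saws
Permanently blocked: T5, T1 and T7.


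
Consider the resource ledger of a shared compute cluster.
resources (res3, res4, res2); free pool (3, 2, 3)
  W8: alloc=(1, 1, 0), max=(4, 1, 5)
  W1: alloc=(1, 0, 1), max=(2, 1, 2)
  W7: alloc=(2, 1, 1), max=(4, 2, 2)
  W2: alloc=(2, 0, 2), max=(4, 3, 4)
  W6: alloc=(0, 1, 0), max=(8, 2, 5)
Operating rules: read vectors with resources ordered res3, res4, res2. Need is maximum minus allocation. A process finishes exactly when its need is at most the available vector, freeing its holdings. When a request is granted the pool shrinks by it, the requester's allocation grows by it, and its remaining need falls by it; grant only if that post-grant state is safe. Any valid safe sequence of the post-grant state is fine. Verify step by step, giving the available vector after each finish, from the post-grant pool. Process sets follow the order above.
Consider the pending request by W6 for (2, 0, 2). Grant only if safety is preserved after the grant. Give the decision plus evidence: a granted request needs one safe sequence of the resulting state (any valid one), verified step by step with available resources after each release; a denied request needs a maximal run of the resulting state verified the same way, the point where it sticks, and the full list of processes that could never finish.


GRANT. The post-grant state is safe; one safe sequence: W1, W7, W2, W8, W6.
Key observation: the grant leaves (1, 2, 1) free — enough for W1, whose release restarts the cascade.
Check on the post-grant state, step by step:
  pool = (1, 2, 1)
  run W1 (needs (1, 1, 1), free (1, 2, 1)); after release of (1, 0, 1) the pool is (2, 2, 2)
  run W7 (needs (2, 1, 1), free (2, 2, 2)); after release of (2, 1, 1) the pool is (4, 3, 3)
  run W2 (needs (2, 3, 2), free (4, 3, 3)); after release of (2, 0, 2) the pool is (6, 3, 5)
  run W8 (needs (3, 0, 5), free (6, 3, 5)); after release of (1, 1, 0) the pool is (7, 4, 5)
  run W6 (needs (6, 1, 3), free (7, 4, 5)); after release of (2, 1, 2) the pool is (9, 5, 7)


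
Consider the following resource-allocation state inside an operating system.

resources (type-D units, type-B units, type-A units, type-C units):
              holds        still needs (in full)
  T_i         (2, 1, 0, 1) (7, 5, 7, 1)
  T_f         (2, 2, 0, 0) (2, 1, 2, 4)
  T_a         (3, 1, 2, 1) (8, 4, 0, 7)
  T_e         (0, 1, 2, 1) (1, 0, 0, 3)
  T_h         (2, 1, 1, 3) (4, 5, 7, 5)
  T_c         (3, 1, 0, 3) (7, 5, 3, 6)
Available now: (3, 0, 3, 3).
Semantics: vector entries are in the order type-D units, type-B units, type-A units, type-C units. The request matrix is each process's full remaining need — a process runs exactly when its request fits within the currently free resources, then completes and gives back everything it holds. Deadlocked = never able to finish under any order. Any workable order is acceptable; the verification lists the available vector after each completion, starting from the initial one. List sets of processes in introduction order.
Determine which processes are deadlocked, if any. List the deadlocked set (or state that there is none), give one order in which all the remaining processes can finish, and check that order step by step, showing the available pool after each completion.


Deadlocked set: T_i, T_a, T_h and T_c.
Key observation: after T_e, T_f complete, (5, 3, 5, 4) is the best the pool ever gets, yet each leftover process wants more type-B units.
A valid finishing order for the others: T_e, T_f. Check, step by step:
  pool = (3, 0, 3, 3)
  run T_e (needs (1, 0, 0, 3), free (3, 0, 3, 3)); after release of (0, 1, 2, 1) the pool is (3, 1, 5, 4)
  run T_f (needs (2, 1, 2, 4), free (3, 1, 5, 4)); after release of (2, 2, 0, 0) the pool is (5, 3, 5, 4)
The blocked processes can never fit:
  T_i cannot run: need (7, 5, 7, 1) vs free (5, 3, 5, 4) (insufficient type-D units, type-B units and type-A units)
  T_a cannot run: need (8, 4, 0, 7) vs free (5, 3, 5, 4) (insufficient type-D units, type-B units and type-C units)
  T_h cannot run: need (4, 5, 7, 5) vs free (5, 3, 5, 4) (insufficient type-B units, type-A units and type-C units)
  T_c cannot run: need (7, 5, 3, 6) vs free (5, 3, 5, 4) (insufficient type-D units, type-B units and type-C units)


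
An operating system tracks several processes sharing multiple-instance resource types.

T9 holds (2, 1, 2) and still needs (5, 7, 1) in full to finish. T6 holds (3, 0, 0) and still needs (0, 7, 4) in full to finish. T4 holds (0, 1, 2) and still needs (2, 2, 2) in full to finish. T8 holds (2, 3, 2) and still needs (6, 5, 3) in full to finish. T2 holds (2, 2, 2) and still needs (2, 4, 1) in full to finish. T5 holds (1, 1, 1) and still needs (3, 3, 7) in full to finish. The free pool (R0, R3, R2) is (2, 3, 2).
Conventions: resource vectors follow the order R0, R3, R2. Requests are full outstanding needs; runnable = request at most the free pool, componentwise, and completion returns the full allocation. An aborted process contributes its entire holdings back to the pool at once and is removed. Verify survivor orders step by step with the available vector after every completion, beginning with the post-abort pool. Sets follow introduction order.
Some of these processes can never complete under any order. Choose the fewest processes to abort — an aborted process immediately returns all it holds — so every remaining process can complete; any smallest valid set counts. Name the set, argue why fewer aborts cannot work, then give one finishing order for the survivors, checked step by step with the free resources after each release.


Minimum abort set: T9.
Key observation: T8 had no path to completion before; after the abort of T9 ((2, 1, 2) returned), step 2 is where it fits.
Why nothing smaller works: aborting no one leaves the state deadlocked as given.
The survivors complete as T2, T8, T6, T4, T5. Walking it through (starting from the post-abort pool):
  pool = (4, 4, 4)
  T2: need (2, 4, 1) fits (4, 4, 4); releases (2, 2, 2), pool now (6, 6, 6)
  T8: need (6, 5, 3) fits (6, 6, 6); releases (2, 3, 2), pool now (8, 9, 8)
  T6: need (0, 7, 4) fits (8, 9, 8); releases (3, 0, 0), pool now (11, 9, 8)
  T4: need (2, 2, 2) fits (11, 9, 8); releases (0, 1, 2), pool now (11, 10, 10)
  T5: need (3, 3, 7) fits (11, 10, 10); releases (1, 1, 1), pool now (12, 11, 11)


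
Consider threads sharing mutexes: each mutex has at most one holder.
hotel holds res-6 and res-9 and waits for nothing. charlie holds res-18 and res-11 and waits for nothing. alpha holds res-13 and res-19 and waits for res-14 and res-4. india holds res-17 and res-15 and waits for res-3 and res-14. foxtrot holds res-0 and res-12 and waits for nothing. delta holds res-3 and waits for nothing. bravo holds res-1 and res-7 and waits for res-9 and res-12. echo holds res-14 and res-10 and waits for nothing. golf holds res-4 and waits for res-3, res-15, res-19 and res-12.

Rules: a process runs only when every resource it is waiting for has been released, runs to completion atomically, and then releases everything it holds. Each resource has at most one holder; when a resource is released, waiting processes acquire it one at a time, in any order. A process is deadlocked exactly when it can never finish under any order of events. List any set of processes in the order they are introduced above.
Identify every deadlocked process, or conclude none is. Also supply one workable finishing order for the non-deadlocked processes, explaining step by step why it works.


Deadlocked set: alpha and golf.
Key observation: the cycle alpha -> golf -> alpha can never break — each member waits on the next; no other process is dragged down with it.
A valid finishing order for the others: charlie, foxtrot, delta, hotel, echo, india, bravo.
Walking it through:
  charlie waits on nothing -> runs at once and releases res-18 and res-11
  foxtrot waits on nothing -> runs at once and releases res-0 and res-12
  delta waits on nothing -> runs at once and releases res-3
  hotel waits on nothing -> runs at once and releases res-6 and res-9
  echo waits on nothing -> runs at once and releases res-14 and res-10
  india waits on res-3 and res-14 — all released -> runs and releases res-17 and res-15
  bravo waits on res-9 and res-12 — all released -> runs and releases res-1 and res-7


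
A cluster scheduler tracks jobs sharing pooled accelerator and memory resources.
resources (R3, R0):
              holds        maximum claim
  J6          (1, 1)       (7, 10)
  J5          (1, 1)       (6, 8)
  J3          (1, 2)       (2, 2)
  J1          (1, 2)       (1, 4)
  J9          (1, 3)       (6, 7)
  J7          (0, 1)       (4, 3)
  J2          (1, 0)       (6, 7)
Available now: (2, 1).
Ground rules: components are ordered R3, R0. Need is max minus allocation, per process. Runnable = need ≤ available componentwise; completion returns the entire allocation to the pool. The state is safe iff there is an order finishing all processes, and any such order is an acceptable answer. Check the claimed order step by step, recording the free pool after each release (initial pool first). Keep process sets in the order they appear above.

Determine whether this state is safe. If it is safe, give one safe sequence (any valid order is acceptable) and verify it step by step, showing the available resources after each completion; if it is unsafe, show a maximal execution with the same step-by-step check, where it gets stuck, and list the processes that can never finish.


UNSAFE — no complete ordering exists.
Key observation: even finishing J3, J1, J7 leaves just (4, 6) free — too little R3 for any of the remaining processes.
The run J3, J1, J7 cannot be extended any further. Walking it through:
  pool = (2, 1)
  J3: need (1, 0) fits (2, 1); releases (1, 2), pool now (3, 3)
  J1: need (0, 2) fits (3, 3); releases (1, 2), pool now (4, 5)
  J7: need (4, 2) fits (4, 5); releases (0, 1), pool now (4, 6)
  J6 still needs (6, 9) but only (4, 6) is free — short on R3 and R0
  J5 still needs (5, 7) but only (4, 6) is free — short on R3 and R0
  J9 still needs (5, 4) but only (4, 6) is free — short on R3
  J2 still needs (5, 7) but only (4, 6) is free — short on R3 and R0
Never able to finish: J6, J5, J9 and J2.


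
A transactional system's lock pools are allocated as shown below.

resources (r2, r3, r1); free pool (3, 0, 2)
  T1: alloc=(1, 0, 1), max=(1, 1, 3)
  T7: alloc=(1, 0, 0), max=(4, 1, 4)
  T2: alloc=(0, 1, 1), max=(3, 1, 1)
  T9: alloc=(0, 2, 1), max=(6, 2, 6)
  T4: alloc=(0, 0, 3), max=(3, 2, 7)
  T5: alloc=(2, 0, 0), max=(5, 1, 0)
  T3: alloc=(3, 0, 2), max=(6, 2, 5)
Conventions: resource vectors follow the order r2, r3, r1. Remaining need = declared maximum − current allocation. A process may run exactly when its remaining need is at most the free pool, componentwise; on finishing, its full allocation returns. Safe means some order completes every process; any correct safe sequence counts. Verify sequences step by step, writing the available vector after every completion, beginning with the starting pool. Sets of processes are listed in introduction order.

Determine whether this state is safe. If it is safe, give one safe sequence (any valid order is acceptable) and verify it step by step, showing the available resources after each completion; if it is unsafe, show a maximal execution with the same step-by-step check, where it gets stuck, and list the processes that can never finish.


UNSAFE — no complete ordering exists.
Key observation: after T2, T1, T5, T7 the pool peaks at (7, 1, 4), and each blocked process is short somewhere: T9 on r1; T4 on r3; T3 on r3.
A maximal execution: T2, T1, T5, T7 — then nothing else fits. Step-by-step check:
  pool = (3, 0, 2)
  T2: need (3, 0, 0) fits (3, 0, 2); releases (0, 1, 1), pool now (3, 1, 3)
  T1: need (0, 1, 2) fits (3, 1, 3); releases (1, 0, 1), pool now (4, 1, 4)
  T5: need (3, 1, 0) fits (4, 1, 4); releases (2, 0, 0), pool now (6, 1, 4)
  T7: need (3, 1, 4) fits (6, 1, 4); releases (1, 0, 0), pool now (7, 1, 4)
  T9 still needs (6, 0, 5) but only (7, 1, 4) is free — short on r1
  T4 still needs (3, 2, 4) but only (7, 1, 4) is free — short on r3
  T3 still needs (3, 2, 3) but only (7, 1, 4) is free — short on r3
Permanently blocked: T9, T4 and T3.


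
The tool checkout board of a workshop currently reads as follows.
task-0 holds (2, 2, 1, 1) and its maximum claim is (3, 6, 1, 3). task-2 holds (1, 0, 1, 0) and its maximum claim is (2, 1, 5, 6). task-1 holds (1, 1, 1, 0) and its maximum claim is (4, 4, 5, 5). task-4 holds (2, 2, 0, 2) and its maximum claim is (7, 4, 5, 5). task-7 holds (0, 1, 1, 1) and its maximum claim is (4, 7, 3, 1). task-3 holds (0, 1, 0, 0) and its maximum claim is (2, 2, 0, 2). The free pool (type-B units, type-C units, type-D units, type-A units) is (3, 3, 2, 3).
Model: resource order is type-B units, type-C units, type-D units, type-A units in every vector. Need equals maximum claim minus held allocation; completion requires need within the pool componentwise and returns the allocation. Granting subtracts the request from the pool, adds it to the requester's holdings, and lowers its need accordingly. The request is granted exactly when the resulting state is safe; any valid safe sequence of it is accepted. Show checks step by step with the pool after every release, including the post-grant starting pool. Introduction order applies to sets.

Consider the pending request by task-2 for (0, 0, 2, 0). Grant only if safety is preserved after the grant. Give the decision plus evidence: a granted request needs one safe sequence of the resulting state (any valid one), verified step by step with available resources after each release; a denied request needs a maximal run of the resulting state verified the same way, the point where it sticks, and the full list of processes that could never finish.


DENY. Granting would leave the state unsafe.
Key observation: even finishing task-3, task-0 leaves just (5, 6, 1, 4) free — too little type-D units for any of the remaining processes.
Pretend the grant happened; the run task-3, task-0 goes as far as possible. Step-by-step check:
  pool = (3, 3, 0, 3)
  run task-3 (needs (2, 1, 0, 2), free (3, 3, 0, 3)); after release of (0, 1, 0, 0) the pool is (3, 4, 0, 3)
  run task-0 (needs (1, 4, 0, 2), free (3, 4, 0, 3)); after release of (2, 2, 1, 1) the pool is (5, 6, 1, 4)
  task-2 cannot run: need (1, 1, 2, 6) vs free (5, 6, 1, 4) (insufficient type-D units and type-A units)
  task-1 cannot run: need (3, 3, 4, 5) vs free (5, 6, 1, 4) (insufficient type-D units and type-A units)
  task-4 cannot run: need (5, 2, 5, 3) vs free (5, 6, 1, 4) (insufficient type-D units)
  task-7 cannot run: need (4, 6, 2, 0) vs free (5, 6, 1, 4) (insufficient type-D units)
Processes that could never finish after the grant: task-2, task-1, task-4 and task-7.
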